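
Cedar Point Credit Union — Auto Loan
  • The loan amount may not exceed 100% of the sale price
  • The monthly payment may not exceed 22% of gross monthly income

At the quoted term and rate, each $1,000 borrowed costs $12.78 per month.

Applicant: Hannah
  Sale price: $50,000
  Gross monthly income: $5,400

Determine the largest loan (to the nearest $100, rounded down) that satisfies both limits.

$50,000

Payment cap: 22% × $5,400 = $1,188/month.
At $12.78 per $1,000, that supports 1,188/12.78 × 1,000 ≈ $92,957 → $92,900.
LTV cap: 100% × $50,000 = $50,000 → $50,000.
Binding constraint: loan-to-value.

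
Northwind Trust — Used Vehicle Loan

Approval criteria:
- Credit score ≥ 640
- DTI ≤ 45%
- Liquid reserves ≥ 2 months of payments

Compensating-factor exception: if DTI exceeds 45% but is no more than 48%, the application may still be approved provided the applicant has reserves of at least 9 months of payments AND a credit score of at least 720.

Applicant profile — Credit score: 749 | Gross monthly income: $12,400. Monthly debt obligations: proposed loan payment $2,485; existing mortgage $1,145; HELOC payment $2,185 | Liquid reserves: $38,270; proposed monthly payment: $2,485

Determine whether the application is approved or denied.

Approved

Credit score 749 ≥ 640 (meets base)
Total debts = (2,485 + 1,145 + 2,185) = 5,815. DTI: 5,815 ÷ 12,400 = 46.9%, over the 45% base limit.
Liquid reserves cover 38,270/2,485 = 15.4 months — ≥ 2 required
46.9% falls in the override range (45%–48%), so the compensating-factor test applies.
Reserves 15.4 ≥ 9 months; credit score 749 ≥ 720.
Both compensating conditions met → exception applies.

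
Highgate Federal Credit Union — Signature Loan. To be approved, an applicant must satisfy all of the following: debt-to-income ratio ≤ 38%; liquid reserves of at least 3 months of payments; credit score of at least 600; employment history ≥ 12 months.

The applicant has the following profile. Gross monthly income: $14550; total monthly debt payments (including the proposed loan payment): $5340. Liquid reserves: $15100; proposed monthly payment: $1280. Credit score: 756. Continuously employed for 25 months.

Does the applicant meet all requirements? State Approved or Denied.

Approved

DTI = 5,340/14,550 = 36.7% ≤ 38%
Liquid reserves cover 15,100/1,280 = 11.8 months — ≥ 3 required
Credit score 756 ≥ 600 (meets)
Employment 25 ≥ 12 months
All criteria satisfied.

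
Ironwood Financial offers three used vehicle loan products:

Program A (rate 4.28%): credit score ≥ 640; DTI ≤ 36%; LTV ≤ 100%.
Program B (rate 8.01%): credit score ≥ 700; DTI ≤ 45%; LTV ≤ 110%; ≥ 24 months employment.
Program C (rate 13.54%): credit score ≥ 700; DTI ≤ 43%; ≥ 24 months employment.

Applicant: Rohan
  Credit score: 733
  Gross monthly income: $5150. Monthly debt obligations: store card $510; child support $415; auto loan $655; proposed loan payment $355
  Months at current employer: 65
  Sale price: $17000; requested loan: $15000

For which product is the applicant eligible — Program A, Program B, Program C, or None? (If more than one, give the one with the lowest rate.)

Program B

Total debts = (510 + 415 + 655 + 355) = 1,935; DTI = 1,935/5,150 = 37.6%.
LTV = 15,000/17,000 = 88.2%.
Program A: score 733 ≥ 640; DTI 37.6% > 36%; LTV 88.2% ≤ 100% → does not qualify.
Program B: score 733 ≥ 700; DTI 37.6% ≤ 45%; LTV 88.2% ≤ 110%; employment 65 ≥ 24 mo → qualifies.
Program C: score 733 ≥ 700; DTI 37.6% ≤ 43%; employment 65 ≥ 24 mo → qualifies.
Qualifying: Program B, Program C. Lowest rate is 8.01% → Program B.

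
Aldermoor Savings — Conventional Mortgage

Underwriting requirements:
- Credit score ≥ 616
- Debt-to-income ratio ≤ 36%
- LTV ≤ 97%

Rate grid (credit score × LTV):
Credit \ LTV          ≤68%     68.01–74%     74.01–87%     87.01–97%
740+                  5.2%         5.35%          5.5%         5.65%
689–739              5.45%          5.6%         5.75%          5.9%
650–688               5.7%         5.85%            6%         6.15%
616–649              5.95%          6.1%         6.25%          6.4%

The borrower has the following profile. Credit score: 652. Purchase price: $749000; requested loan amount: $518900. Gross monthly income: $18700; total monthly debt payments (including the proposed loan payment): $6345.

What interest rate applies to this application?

5.85%

Credit score 652 ≥ 616; DTI = 6,345/18,700 = 33.9% ≤ 36%
LTV: 518,900 ÷ 749,000 = 69.3%, within 97% cap
Row: 652 falls in 650–688. Column: 69.3% falls in 68.01–74%. Rate = 5.85%.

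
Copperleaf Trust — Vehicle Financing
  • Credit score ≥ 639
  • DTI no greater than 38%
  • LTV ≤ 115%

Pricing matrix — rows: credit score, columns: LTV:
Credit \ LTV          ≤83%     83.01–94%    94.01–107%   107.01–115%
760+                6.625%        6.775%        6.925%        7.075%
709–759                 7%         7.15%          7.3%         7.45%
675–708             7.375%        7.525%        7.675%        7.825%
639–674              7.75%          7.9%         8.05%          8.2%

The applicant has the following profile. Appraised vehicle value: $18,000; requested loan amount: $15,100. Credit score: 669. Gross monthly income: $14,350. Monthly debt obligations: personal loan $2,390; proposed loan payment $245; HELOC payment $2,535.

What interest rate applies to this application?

Credit score 669 ≥ 639; Total monthly debts = (2,390 + 245 + 2,535) = 5,170. DTI: 5,170 ÷ 14,350 = 36%, within the 38% cap
Loan-to-value = 15,100/18,000 = 83.9% — pass (115% max)
Score 669 is in the 639–674 band; LTV 83.9% is in the 83.01–94% band → 7.9%.

7.9%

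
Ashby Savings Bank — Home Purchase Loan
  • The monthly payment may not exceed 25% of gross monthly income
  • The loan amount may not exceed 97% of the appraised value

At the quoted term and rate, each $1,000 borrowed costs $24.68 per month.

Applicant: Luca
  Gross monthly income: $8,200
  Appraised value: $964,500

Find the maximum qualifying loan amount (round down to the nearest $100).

Payment cap: 25% × $8,200 = $2,050/month.
At $24.68 per $1,000, that supports 2,050/24.68 × 1,000 ≈ $83,063 → $83,000.
LTV cap: 97% × $964,500 = $935,565 → $935,500.
Binding constraint: payment-to-income.

$83,000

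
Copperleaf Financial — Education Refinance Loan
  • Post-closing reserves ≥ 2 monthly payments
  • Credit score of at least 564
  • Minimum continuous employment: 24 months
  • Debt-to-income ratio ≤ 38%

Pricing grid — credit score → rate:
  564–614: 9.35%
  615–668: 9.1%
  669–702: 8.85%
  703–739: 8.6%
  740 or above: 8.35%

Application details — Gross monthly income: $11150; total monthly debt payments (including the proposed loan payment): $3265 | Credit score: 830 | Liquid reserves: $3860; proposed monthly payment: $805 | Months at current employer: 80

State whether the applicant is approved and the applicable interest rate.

Credit score 830 ≥ 564 (meets minimum)
Employment 80 ≥ 24 months
DTI: 3,265 ÷ 11,150 = 29.3%, within the 38% cap
Liquid reserves cover 3,860/805 = 4.8 months — ≥ 2 required
All requirements met. Score 830 falls in the 740 or above tier → 8.35%.

Approved at 8.35%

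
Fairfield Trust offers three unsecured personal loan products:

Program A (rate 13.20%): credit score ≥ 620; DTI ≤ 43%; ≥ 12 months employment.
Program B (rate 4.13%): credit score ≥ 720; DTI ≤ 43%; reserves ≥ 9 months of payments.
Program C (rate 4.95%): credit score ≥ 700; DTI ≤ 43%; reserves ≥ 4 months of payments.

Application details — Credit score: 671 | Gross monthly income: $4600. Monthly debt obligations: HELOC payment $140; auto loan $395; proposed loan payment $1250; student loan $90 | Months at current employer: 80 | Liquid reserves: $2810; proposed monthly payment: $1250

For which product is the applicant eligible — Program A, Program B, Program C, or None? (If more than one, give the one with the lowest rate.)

Program A

Total debts = (140 + 395 + 1,250 + 90) = 1,875; DTI = 1,875/4,600 = 40.8%.
Reserves = 2,810/1,250 = 2.2 months.
Program A: score 671 ≥ 620; DTI 40.8% ≤ 43%; employment 80 ≥ 12 mo → qualifies.
Program B: score 671 < 720; DTI 40.8% ≤ 43%; reserves 2.2 < 9 mo → does not qualify.
Program C: score 671 < 700; DTI 40.8% ≤ 43%; reserves 2.2 < 4 mo → does not qualify.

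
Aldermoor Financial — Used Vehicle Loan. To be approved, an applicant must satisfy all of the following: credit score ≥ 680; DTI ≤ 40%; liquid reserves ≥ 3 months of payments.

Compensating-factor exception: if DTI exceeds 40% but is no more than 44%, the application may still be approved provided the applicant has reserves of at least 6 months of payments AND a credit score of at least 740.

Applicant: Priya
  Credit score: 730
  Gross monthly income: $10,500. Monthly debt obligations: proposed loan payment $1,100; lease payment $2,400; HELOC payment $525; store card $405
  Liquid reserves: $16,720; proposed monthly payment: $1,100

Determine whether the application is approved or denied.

Denied

Credit score 730 ≥ 680 (meets base)
Total debts = (1,100 + 2,400 + 525 + 405) = 4,430. DTI: 4,430 ÷ 10,500 = 42.2%, over the 40% base limit.
Reserves: 16,720 ÷ 1,100 = 15.2 months (meets 3-month minimum)
42.2% falls in the override range (40%–44%), so the compensating-factor test applies.
Reserves 15.2 ≥ 6 months; credit score 730 < 740.
Override conditions not both satisfied; exception does not apply.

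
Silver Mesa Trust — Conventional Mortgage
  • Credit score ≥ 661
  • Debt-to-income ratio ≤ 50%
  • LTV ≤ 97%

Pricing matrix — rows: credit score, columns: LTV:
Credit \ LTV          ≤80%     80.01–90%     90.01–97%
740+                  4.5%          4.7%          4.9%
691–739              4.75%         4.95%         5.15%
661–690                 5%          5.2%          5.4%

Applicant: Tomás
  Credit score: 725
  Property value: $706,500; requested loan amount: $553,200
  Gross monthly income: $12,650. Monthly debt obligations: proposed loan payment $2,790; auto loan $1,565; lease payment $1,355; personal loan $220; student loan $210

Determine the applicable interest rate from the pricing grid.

Credit score 725 ≥ 661; Total monthly debts = (2,790 + 1,565 + 1,355 + 220 + 210) = 6,140. DTI: 6,140 ÷ 12,650 = 48.5%, within the 50% cap
Loan-to-value = 553,200/706,500 = 78.3% — pass (97% max)
Score 725 is in the 691–739 band; LTV 78.3% is in the ≤80% band → 4.75%.

4.75%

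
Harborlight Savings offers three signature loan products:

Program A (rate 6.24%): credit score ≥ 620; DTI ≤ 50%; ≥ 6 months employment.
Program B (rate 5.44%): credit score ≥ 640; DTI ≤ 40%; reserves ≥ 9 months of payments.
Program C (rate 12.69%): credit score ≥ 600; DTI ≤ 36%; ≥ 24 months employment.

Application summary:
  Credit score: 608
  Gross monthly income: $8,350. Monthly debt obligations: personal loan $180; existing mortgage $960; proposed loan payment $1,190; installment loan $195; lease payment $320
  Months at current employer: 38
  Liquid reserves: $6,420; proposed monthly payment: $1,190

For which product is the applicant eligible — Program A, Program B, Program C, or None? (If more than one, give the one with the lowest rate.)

Total debts = (180 + 960 + 1,190 + 195 + 320) = 2,845; DTI = 2,845/8,350 = 34.1%.
Reserves = 6,420/1,190 = 5.4 months.
Program A: score 608 < 620; DTI 34.1% ≤ 50%; employment 38 ≥ 6 mo → does not qualify.
Program B: score 608 < 640; DTI 34.1% ≤ 40%; reserves 5.4 < 9 mo → does not qualify.
Program C: score 608 ≥ 600; DTI 34.1% ≤ 36%; employment 38 ≥ 24 mo → qualifies.

Program C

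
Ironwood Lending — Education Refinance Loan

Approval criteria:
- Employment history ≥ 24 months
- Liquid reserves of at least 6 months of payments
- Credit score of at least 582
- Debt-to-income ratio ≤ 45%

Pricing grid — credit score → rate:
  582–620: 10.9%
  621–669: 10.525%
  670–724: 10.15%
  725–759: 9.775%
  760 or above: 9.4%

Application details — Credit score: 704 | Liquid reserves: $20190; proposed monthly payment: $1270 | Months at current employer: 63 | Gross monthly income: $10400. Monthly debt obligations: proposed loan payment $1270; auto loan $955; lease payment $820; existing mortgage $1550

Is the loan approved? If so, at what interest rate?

Credit score 704 ≥ 582 (meets minimum)
Employment 63 ≥ 24 months
Liquid reserves cover 20,190/1,270 = 15.9 months — ≥ 6 required
Total monthly debts = (1,270 + 955 + 820 + 1,550) = 4,595. Debt-to-income = 4,595/10,400 = 44.2% — meets 45% limit
All requirements met. Score 704 falls in the 670–724 tier → 10.15%.

Approved at 10.15%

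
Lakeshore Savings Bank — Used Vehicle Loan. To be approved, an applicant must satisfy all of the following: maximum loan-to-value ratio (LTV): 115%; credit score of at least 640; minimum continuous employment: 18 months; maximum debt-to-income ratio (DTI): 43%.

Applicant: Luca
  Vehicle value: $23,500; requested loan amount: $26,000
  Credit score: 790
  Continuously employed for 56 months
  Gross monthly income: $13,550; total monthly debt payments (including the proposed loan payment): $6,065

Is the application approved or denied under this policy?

Loan-to-value = 26,000/23,500 = 110.6% — pass (115% max)
Credit score 790 ≥ 640 (meets)
Employment 56 ≥ 18 months
Debt-to-income = 6,065/13,550 = 44.8% — over 43% limit
Fails on DTI.

Denied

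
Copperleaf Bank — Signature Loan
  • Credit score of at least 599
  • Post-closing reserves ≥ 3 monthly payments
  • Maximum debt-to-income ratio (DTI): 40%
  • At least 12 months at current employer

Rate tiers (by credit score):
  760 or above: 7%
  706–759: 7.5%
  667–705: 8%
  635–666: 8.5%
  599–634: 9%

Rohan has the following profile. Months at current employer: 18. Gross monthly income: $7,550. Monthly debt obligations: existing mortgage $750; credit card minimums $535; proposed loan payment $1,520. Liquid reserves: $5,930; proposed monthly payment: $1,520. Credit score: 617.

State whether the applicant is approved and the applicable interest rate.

Approved at 9%

Credit score 617 ≥ 599 (meets minimum)
Employment 18 ≥ 12 months
Reserves: 5,930 ÷ 1,520 = 3.9 months (meets 3-month minimum)
Total monthly debts = (750 + 535 + 1,520) = 2,805. DTI: 2,805 ÷ 7,550 = 37.2%, within the 40% cap
All requirements met. Score 617 falls in the 599–634 tier → 9%.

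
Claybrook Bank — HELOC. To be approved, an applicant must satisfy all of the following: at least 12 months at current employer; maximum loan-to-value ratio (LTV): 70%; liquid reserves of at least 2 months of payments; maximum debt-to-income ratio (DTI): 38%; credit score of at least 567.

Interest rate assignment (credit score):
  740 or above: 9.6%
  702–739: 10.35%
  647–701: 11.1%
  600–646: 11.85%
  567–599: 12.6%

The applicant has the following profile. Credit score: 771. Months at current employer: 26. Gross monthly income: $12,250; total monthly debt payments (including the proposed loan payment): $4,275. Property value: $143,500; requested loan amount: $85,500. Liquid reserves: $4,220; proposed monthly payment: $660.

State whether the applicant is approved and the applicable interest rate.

Approved at 9.6%

Credit score 771 ≥ 567 (meets minimum)
Reserves = 4,220/660 = 6.4 months ≥ 2
Employment 26 ≥ 12 months
DTI: 4,275 ÷ 12,250 = 34.9%, within the 38% cap
Loan-to-value = 85,500/143,500 = 59.6% — pass (70% max)
All requirements met. Score 771 falls in the 740 or above tier → 9.6%.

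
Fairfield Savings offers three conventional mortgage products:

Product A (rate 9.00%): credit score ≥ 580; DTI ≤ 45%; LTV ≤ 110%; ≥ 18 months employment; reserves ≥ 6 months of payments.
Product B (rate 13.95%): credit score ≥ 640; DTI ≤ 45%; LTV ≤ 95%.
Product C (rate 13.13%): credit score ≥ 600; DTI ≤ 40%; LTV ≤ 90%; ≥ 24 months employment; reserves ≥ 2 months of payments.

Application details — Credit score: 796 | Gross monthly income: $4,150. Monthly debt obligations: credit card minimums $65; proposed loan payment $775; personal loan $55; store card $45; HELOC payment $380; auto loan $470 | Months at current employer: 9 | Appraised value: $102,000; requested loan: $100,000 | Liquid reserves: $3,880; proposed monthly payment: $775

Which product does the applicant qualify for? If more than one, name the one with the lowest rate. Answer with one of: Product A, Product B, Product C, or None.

Total debts = (65 + 775 + 55 + 45 + 380 + 470) = 1,790; DTI = 1,790/4,150 = 43.1%.
LTV = 100,000/102,000 = 98%.
Reserves = 3,880/775 = 5.0 months.
Product A: score 796 ≥ 580; DTI 43.1% ≤ 45%; LTV 98% ≤ 110%; employment 9 < 18 mo; reserves 5.0 < 6 mo → does not qualify.
Product B: score 796 ≥ 640; DTI 43.1% ≤ 45%; LTV 98% > 95% → does not qualify.
Product C: score 796 ≥ 600; DTI 43.1% > 40%; LTV 98% > 90%; employment 9 < 24 mo; reserves 5.0 ≥ 2 mo → does not qualify.

None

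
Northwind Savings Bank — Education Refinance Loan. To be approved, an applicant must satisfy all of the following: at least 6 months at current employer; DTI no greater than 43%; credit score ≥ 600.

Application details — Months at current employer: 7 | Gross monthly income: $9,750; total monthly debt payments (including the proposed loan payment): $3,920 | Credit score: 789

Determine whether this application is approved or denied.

Approved

Employment 7 ≥ 6 months
Debt-to-income = 3,920/9,750 = 40.2% — meets 43% limit
Credit score 789 ≥ 600 (meets)
All criteria satisfied.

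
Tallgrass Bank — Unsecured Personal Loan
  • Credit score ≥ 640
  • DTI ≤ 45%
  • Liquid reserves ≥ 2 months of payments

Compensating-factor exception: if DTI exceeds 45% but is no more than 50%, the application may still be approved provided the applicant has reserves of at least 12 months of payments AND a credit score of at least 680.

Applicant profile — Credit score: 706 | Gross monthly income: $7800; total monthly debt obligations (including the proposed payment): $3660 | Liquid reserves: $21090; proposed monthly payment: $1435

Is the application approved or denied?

Approved

Credit score 706 ≥ 640 (meets base)
DTI: 3,660 ÷ 7,800 = 46.9%, over the 45% base limit.
Reserves: 21,090 ÷ 1,435 = 14.7 months (meets 2-month minimum)
DTI 46.9% is within the 45%–50% exception band; checking compensating factors.
Override check — reserves: 14.7 mo (ok); score: 706 (ok).
Both compensating conditions met → exception applies.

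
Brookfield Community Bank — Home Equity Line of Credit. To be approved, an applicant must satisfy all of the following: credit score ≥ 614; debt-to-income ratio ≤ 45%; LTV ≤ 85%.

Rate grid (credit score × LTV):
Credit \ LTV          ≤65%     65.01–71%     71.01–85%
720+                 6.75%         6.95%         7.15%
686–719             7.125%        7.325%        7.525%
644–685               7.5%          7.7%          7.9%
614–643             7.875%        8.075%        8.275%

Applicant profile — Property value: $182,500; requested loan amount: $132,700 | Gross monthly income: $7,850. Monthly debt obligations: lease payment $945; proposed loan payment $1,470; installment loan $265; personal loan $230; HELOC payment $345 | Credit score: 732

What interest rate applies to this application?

7.15%

Credit score 732 ≥ 614; Total monthly debts = (945 + 1,470 + 265 + 230 + 345) = 3,255. DTI = 3,255/7,850 = 41.5% ≤ 45%
Loan-to-value = 132,700/182,500 = 72.7% — pass (85% max)
Row: 732 falls in 720+. Column: 72.7% falls in 71.01–85%. Rate = 7.15%.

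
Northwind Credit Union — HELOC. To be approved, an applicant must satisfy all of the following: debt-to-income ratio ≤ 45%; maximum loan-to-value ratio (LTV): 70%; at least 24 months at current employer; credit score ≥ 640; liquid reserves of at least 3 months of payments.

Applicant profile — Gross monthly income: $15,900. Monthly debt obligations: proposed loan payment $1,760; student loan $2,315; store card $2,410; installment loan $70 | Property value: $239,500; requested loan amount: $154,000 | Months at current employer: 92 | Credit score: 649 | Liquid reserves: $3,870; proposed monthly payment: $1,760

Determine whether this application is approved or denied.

Total monthly debts = (1,760 + 2,315 + 2,410 + 70) = 6,555. Debt-to-income = 6,555/15,900 = 41.2% — meets 45% limit
LTV: 154,000 ÷ 239,500 = 64.3%, within 70% cap
Employment 92 ≥ 24 months
Credit score 649 ≥ 640 (meets)
Reserves = 3,870/1,760 = 2.2 months < 3
Fails on reserves.

Denied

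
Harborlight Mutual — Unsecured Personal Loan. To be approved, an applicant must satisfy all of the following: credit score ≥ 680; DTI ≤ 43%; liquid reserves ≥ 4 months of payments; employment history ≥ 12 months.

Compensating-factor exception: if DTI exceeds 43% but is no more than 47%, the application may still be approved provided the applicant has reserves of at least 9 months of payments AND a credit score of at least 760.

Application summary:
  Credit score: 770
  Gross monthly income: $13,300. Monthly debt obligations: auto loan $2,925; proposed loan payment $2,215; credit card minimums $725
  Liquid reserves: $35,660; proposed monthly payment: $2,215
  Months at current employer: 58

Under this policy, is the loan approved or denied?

Credit score 770 ≥ 680 (meets base)
Total debts = (2,925 + 2,215 + 725) = 5,865. DTI: 5,865 ÷ 13,300 = 44.1%, over the 43% base limit.
Reserves = 35,660/2,215 = 16.1 months ≥ 4
Employment 58 ≥ 12 months
44.1% falls in the override range (43%–47%), so the compensating-factor test applies.
Reserves 16.1 ≥ 9 months; credit score 770 ≥ 760.
Both override conditions satisfied; DTI exception granted.

Approved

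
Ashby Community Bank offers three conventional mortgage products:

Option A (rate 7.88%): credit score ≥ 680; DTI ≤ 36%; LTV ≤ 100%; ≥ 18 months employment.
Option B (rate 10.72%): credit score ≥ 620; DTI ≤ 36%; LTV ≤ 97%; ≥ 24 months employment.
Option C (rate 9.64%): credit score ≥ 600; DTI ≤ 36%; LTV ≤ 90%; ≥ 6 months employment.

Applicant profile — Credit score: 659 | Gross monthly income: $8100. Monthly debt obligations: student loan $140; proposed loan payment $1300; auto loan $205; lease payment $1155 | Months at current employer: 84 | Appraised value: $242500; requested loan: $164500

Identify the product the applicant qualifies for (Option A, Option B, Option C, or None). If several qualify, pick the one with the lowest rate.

Total debts = (140 + 1,300 + 205 + 1,155) = 2,800; DTI = 2,800/8,100 = 34.6%.
LTV = 164,500/242,500 = 67.8%.
Option A: score 659 < 680; DTI 34.6% ≤ 36%; LTV 67.8% ≤ 100%; employment 84 ≥ 18 mo → does not qualify.
Option B: score 659 ≥ 620; DTI 34.6% ≤ 36%; LTV 67.8% ≤ 97%; employment 84 ≥ 24 mo → qualifies.
Option C: score 659 ≥ 600; DTI 34.6% ≤ 36%; LTV 67.8% ≤ 90%; employment 84 ≥ 6 mo → qualifies.
Qualifying: Option B, Option C. Lowest rate is 9.64% → Option C.

Option C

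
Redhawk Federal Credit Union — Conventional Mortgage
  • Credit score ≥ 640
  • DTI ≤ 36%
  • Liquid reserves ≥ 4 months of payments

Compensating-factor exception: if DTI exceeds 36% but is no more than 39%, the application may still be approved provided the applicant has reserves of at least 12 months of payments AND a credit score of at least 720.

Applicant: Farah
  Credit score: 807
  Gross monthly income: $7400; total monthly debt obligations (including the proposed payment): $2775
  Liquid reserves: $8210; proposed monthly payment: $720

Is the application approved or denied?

Denied

Credit score 807 ≥ 640 (meets base)
DTI: 2,775 ÷ 7,400 = 37.5%, over the 36% base limit.
Reserves = 8,210/720 = 11.4 months ≥ 4
37.5% falls in the override range (36%–39%), so the compensating-factor test applies.
Override check — reserves: 11.4 mo (short of 12); score: 807 (ok).
Override conditions not both satisfied; exception does not apply.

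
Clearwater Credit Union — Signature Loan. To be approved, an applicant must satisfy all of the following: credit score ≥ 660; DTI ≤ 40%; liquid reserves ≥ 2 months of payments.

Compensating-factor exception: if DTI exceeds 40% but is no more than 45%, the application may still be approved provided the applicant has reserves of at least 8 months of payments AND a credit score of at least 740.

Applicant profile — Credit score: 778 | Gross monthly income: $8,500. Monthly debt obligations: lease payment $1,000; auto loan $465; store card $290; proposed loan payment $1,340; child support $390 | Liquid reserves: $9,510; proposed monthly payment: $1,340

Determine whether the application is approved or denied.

Denied

Credit score 778 ≥ 660 (meets base)
Total debts = (1,000 + 465 + 290 + 1,340 + 390) = 3,485. DTI: 3,485 ÷ 8,500 = 41%, over the 40% base limit.
Liquid reserves cover 9,510/1,340 = 7.1 months — ≥ 2 required
DTI 41% is within the 40%–45% exception band; checking compensating factors.
Override check — reserves: 7.1 mo (short of 8); score: 778 (ok).
Override conditions not both satisfied; exception does not apply.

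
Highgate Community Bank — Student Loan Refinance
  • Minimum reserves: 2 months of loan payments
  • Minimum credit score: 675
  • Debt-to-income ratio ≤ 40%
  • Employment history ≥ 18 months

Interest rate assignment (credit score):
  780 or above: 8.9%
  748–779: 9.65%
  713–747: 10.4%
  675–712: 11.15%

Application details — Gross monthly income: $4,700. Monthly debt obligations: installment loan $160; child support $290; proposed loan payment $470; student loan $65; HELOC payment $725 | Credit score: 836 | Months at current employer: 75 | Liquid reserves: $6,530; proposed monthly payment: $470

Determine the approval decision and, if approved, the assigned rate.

Credit score 836 ≥ 675 (meets minimum)
Employment 75 ≥ 18 months
Total monthly debts = (160 + 290 + 470 + 65 + 725) = 1,710. Debt-to-income = 1,710/4,700 = 36.4% — meets 40% limit
Reserves = 6,530/470 = 13.9 months ≥ 2
All requirements met. Score 836 falls in the 780 or above tier → 8.9%.

Approved at 8.9%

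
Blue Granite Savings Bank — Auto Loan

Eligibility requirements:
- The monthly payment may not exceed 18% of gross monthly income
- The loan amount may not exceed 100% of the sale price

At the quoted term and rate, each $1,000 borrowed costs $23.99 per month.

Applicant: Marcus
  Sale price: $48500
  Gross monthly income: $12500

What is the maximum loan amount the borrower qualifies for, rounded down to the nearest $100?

Payment cap: 18% × $12,500 = $2,250/month.
At $23.99 per $1,000, that supports 2,250/23.99 × 1,000 ≈ $93,789 → $93,700.
LTV cap: 100% × $48,500 = $48,500 → $48,500.
Binding constraint: loan-to-value.

$48,500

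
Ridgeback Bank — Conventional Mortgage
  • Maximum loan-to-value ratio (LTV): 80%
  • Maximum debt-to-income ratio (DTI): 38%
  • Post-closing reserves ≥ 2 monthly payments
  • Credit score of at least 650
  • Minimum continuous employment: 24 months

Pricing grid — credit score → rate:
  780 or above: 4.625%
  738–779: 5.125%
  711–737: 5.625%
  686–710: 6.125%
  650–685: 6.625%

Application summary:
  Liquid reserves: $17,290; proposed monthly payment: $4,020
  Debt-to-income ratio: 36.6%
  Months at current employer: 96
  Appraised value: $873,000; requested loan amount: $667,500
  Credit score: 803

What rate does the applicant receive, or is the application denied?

Approved at 4.625%

Credit score 803 ≥ 650 (meets minimum)
Employment 96 ≥ 24 months
LTV: 667,500 ÷ 873,000 = 76.5%, within 80% cap
Debt-to-income 36.6% vs 38% cap — pass
Reserves: 17,290 ÷ 4,020 = 4.3 months (meets 2-month minimum)
All requirements met. Score 803 falls in the 780 or above tier → 4.625%.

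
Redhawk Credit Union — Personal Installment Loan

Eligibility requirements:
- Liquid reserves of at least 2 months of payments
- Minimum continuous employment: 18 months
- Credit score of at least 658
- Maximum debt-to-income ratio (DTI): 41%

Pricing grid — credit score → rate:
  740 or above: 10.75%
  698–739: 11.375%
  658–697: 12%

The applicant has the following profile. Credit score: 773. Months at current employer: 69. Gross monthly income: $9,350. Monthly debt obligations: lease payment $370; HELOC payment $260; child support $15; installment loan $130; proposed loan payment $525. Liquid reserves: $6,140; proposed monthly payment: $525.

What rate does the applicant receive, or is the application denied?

Approved at 10.75%

Credit score 773 ≥ 658 (meets minimum)
Reserves: 6,140 ÷ 525 = 11.7 months (meets 2-month minimum)
Employment 69 ≥ 18 months
Total monthly debts = (370 + 260 + 15 + 130 + 525) = 1,300. DTI = 1,300/9,350 = 13.9% ≤ 41%
All requirements met. Score 773 falls in the 740 or above tier → 10.75%.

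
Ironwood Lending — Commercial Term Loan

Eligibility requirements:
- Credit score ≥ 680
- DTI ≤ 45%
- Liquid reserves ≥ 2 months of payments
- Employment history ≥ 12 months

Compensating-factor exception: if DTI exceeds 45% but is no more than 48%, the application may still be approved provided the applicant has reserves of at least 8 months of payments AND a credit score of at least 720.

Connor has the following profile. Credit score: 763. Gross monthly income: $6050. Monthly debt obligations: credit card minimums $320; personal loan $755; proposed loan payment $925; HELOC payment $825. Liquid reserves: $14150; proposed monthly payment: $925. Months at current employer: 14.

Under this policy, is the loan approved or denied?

Approved

Credit score 763 ≥ 680 (meets base)
Total debts = (320 + 755 + 925 + 825) = 2,825. DTI = 2,825/6,050 = 46.7% > 45% — standard DTI limit exceeded.
Reserves: 14,150 ÷ 925 = 15.3 months (meets 2-month minimum)
Employment 14 ≥ 12 months
46.7% falls in the override range (45%–48%), so the compensating-factor test applies.
Reserves 15.3 ≥ 8 months; credit score 763 ≥ 720.
Both override conditions satisfied; DTI exception granted.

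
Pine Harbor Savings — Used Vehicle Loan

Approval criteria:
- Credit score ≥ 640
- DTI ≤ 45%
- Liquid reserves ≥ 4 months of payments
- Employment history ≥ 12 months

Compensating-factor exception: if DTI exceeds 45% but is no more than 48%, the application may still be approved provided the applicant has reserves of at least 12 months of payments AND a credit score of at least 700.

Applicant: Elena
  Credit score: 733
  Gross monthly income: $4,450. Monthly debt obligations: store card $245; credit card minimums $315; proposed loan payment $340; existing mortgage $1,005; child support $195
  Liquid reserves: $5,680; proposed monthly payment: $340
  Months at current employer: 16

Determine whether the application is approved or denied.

Approved

Credit score 733 ≥ 640 (meets base)
Total debts = (245 + 315 + 340 + 1,005 + 195) = 2,100. DTI = 2,100/4,450 = 47.2% > 45% — standard DTI limit exceeded.
Reserves: 5,680 ÷ 340 = 16.7 months (meets 4-month minimum)
Employment 16 ≥ 12 months
DTI 47.2% is within the 45%–48% exception band; checking compensating factors.
Override check — reserves: 16.7 mo (ok); score: 733 (ok).
Both compensating conditions met → exception applies.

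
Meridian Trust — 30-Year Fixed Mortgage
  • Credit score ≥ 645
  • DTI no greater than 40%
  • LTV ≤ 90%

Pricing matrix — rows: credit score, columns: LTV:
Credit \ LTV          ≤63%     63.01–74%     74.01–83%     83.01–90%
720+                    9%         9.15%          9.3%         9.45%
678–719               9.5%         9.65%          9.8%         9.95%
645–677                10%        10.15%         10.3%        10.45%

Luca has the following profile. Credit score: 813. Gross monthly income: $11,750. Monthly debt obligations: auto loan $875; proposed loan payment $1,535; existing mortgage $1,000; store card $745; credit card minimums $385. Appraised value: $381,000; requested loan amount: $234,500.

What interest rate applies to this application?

Credit score 813 ≥ 645; Total monthly debts = (875 + 1,535 + 1,000 + 745 + 385) = 4,540. DTI = 4,540/11,750 = 38.6% ≤ 40%
Loan-to-value = 234,500/381,000 = 61.5% — pass (90% max)
Credit 813 → row 720+; LTV 61.5% → column ≤63%. Grid cell → 9%.

9%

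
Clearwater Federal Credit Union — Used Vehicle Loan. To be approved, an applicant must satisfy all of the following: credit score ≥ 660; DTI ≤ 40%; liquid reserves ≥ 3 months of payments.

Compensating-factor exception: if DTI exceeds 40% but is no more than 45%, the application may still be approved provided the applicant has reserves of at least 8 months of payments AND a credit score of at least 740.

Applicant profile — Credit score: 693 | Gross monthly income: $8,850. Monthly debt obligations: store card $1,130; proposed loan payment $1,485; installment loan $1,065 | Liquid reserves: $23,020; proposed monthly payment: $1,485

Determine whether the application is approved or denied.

Credit score 693 ≥ 660 (meets base)
Total debts = (1,130 + 1,485 + 1,065) = 3,680. DTI: 3,680 ÷ 8,850 = 41.6%, over the 40% base limit.
Liquid reserves cover 23,020/1,485 = 15.5 months — ≥ 3 required
DTI 41.6% is within the 40%–45% exception band; checking compensating factors.
Reserves 15.5 ≥ 8 months; credit score 693 < 740.
Compensating-factor requirement not fully met.

Denied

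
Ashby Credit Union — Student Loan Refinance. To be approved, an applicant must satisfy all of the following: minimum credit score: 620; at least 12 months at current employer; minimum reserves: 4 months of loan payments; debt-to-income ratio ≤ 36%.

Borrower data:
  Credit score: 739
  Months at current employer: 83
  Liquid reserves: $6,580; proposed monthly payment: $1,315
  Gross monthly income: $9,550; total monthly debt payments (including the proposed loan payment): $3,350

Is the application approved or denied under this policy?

Approved

Credit score 739 ≥ 620 (meets)
Employment 83 ≥ 12 months
Reserves: 6,580 ÷ 1,315 = 5.0 months (meets 4-month minimum)
DTI = 3,350/9,550 = 35.1% ≤ 36%
All criteria satisfied.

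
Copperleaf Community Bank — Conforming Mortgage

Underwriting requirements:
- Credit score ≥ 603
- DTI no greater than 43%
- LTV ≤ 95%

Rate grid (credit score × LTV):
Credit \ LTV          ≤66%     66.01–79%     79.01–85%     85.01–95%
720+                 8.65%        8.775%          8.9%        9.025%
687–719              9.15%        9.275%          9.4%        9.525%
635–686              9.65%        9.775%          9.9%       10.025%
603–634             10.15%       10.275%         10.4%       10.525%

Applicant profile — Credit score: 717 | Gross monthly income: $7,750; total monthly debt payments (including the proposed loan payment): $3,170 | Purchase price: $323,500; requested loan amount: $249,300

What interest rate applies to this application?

9.275%

Credit score 717 ≥ 603; Debt-to-income = 3,170/7,750 = 40.9% — meets 43% limit
LTV: 249,300 ÷ 323,500 = 77.1%, within 95% cap
Credit 717 → row 687–719; LTV 77.1% → column 66.01–79%. Grid cell → 9.275%.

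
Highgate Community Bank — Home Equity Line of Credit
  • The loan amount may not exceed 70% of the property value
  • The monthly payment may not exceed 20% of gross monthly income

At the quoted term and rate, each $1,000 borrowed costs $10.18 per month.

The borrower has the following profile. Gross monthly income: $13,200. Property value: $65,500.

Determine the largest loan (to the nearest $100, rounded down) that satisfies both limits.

$45,800

Payment cap: 20% × $13,200 = $2,640/month.
At $10.18 per $1,000, that supports 2,640/10.18 × 1,000 ≈ $259,332 → $259,300.
LTV cap: 70% × $65,500 = $45,850 → $45,800.
Binding constraint: loan-to-value.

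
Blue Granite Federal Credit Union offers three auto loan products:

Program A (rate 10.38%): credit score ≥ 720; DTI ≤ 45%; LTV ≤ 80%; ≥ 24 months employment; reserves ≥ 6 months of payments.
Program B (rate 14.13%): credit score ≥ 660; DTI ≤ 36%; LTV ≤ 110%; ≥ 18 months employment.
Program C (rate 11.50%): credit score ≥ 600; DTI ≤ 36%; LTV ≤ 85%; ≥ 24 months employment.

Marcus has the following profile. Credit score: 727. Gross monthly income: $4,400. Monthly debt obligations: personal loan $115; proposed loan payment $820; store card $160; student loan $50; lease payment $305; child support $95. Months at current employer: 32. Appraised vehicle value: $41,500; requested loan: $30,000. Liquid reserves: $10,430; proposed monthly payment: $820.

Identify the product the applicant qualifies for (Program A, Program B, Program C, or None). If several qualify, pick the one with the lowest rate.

Total debts = (115 + 820 + 160 + 50 + 305 + 95) = 1,545; DTI = 1,545/4,400 = 35.1%.
LTV = 30,000/41,500 = 72.3%.
Reserves = 10,430/820 = 12.7 months.
Program A: score 727 ≥ 720; DTI 35.1% ≤ 45%; LTV 72.3% ≤ 80%; employment 32 ≥ 24 mo; reserves 12.7 ≥ 6 mo → qualifies.
Program B: score 727 ≥ 660; DTI 35.1% ≤ 36%; LTV 72.3% ≤ 110%; employment 32 ≥ 18 mo → qualifies.
Program C: score 727 ≥ 600; DTI 35.1% ≤ 36%; LTV 72.3% ≤ 85%; employment 32 ≥ 24 mo → qualifies.
Qualifying: Program A, Program B, Program C. Lowest rate is 10.38% → Program A.

Program A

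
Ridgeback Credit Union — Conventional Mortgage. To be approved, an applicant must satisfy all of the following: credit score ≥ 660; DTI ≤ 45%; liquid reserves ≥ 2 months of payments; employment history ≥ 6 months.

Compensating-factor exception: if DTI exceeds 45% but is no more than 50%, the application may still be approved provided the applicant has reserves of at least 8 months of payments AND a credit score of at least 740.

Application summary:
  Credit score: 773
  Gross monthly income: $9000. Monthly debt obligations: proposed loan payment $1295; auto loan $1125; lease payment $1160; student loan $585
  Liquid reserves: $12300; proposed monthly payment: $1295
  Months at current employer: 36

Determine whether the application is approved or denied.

Approved

Credit score 773 ≥ 660 (meets base)
Total debts = (1,295 + 1,125 + 1,160 + 585) = 4,165. DTI: 4,165 ÷ 9,000 = 46.3%, over the 45% base limit.
Reserves: 12,300 ÷ 1,295 = 9.5 months (meets 2-month minimum)
Employment 36 ≥ 6 months
46.3% falls in the override range (45%–50%), so the compensating-factor test applies.
Reserves 9.5 ≥ 8 months; credit score 773 ≥ 740.
Both override conditions satisfied; DTI exception granted.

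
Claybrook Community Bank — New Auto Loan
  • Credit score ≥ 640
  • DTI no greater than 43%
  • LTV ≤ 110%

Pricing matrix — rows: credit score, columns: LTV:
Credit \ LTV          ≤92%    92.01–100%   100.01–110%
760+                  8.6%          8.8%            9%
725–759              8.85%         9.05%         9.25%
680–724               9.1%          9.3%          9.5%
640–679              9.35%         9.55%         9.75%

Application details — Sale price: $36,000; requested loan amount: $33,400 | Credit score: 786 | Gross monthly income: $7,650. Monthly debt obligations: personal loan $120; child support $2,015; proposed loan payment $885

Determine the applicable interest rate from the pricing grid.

Credit score 786 ≥ 640; Total monthly debts = (120 + 2,015 + 885) = 3,020. DTI = 3,020/7,650 = 39.5% ≤ 43%
Loan-to-value = 33,400/36,000 = 92.8% — pass (110% max)
Row: 786 falls in 760+. Column: 92.8% falls in 92.01–100%. Rate = 8.8%.

8.8%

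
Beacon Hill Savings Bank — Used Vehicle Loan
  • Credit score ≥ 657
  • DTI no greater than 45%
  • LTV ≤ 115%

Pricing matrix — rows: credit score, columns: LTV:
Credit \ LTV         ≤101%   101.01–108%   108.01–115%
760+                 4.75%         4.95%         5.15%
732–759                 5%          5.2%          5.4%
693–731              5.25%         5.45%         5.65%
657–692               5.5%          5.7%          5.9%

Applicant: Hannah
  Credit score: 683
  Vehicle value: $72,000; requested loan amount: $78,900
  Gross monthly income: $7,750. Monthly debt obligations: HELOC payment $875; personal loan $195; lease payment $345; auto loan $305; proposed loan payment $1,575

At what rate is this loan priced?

Credit score 683 ≥ 657; Total monthly debts = (875 + 195 + 345 + 305 + 1,575) = 3,295. DTI = 3,295/7,750 = 42.5% ≤ 45%
Loan-to-value = 78,900/72,000 = 109.6% — pass (115% max)
Score 683 is in the 657–692 band; LTV 109.6% is in the 108.01–115% band → 5.9%.

5.9%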